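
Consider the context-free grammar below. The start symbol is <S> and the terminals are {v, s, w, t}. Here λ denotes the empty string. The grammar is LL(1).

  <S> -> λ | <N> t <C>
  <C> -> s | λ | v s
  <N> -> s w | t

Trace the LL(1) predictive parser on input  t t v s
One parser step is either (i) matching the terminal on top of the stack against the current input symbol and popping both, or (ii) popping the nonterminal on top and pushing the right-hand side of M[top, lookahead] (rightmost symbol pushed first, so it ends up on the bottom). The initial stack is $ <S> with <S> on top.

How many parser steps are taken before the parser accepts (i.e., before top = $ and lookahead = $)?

7

     Stack        Input      Action
  1  $ <S>        t t v s $  expand <S> -> <N> t <C>
  2  $ <C> t <N>  t t v s $  expand <N> -> t
  3  $ <C> t t    t t v s $  match t
  4  $ <C> t      t v s $    match t
  5  $ <C>        v s $      expand <C> -> v s
  6  $ s v        v s $      match v
  7  $ s          s $        match s
Accept reached after 7 steps.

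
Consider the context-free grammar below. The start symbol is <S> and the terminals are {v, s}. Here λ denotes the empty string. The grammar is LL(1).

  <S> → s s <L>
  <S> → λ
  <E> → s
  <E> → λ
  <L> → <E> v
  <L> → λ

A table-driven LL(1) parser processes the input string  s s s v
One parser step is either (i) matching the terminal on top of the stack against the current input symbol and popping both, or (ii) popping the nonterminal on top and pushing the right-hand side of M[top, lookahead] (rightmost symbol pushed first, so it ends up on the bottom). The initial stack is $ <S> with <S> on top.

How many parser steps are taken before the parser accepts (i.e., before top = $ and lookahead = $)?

step 1: stack=$ <S>  input=s s s v $  — expand <S> → s s <L>
step 2: stack=$ <L> s s  input=s s s v $  — match s
step 3: stack=$ <L> s  input=s s v $  — match s
step 4: stack=$ <L>  input=s v $  — expand <L> → <E> v
step 5: stack=$ v <E>  input=s v $  — expand <E> → s
step 6: stack=$ v s  input=s v $  — match s
step 7: stack=$ v  input=v $  — match v
Accept reached after 7 steps.

7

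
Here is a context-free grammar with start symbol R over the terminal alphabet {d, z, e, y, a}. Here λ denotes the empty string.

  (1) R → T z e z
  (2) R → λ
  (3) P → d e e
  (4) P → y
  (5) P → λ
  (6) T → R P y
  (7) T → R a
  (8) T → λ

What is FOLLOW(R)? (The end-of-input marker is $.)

{$, a, d, y}

FIRST(P): from P→d e e we get {d}; from P→y we get {y}; from P→λ we get {λ}. So FIRST(P) = {λ, d, y}.
FIRST(R): from R→T z e z we get {a, d, y, z}; from R→λ we get {λ}. So FIRST(R) = {λ, a, d, y, z}.
FIRST(T): from T→R P y we get {a, d, y, z}; from T→R a we get {a, d, y, z}; from T→λ we get {λ}. So FIRST(T) = {λ, a, d, y, z}.
FOLLOW(R) includes $ since R is the start symbol.
FOLLOW(R): in T→R P y, R is followed by P y with FIRST {d, y}; in T→R a, R is followed by a with FIRST {a}. Thus FOLLOW(R) = {$, a, d, y}.
FOLLOW(P): in T→R P y, P is followed by y with FIRST {y}. Thus FOLLOW(P) = {y}.
FOLLOW(T): in R→T z e z, T is followed by z e z with FIRST {z}. Thus FOLLOW(T) = {z}.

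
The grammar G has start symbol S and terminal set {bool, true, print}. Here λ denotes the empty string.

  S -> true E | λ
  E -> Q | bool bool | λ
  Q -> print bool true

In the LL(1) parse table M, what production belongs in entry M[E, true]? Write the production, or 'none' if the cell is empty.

FIRST(S) = {λ, true}
FIRST(Q) = {print}
FIRST(E) = {λ, bool, print}  (via Q)
FOLLOW(S) includes $ since S is the start symbol.
FOLLOW(S): S appears on no right-hand side. Thus FOLLOW(S) = {$}.
FOLLOW(E): in S->true E, the suffix after E is empty, so FOLLOW(E) ⊇ FOLLOW(S) = {$}. Thus FOLLOW(E) = {$}.
For E -> Q: FIRST(Q) = {print}, so it goes in M[E, t] for t ∈ {print}.
For E -> bool bool: FIRST(bool bool) = {bool}, so it goes in M[E, t] for t ∈ {bool}.
For E -> λ: FIRST(λ) = {λ}, so it goes in M[E, t] for t ∈ {}; since λ ∈ FIRST, also for every t ∈ FOLLOW(E) = {$}.
None of these place a production in M[E, true].

none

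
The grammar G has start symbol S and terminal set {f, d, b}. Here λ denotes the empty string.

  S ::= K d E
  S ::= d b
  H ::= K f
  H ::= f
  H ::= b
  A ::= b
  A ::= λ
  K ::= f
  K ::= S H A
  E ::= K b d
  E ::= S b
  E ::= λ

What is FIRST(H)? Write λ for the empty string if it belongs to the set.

FIRST(A): from A::=b we get {b}; from A::=λ we get {λ}. So FIRST(A) = {λ, b}.
FIRST(S): from S::=K d E we get {d, f}; from S::=d b we get {d}. So FIRST(S) = {d, f}.
FIRST(K): from K::=f we get {f}; from K::=S H A we get {d, f}. So FIRST(K) = {d, f}.
FIRST(H): from H::=K f we get {d, f}; from H::=f we get {f}; from H::=b we get {b}. So FIRST(H) = {b, d, f}.
FIRST(E): from E::=K b d we get {d, f}; from E::=S b we get {d, f}; from E::=λ we get {λ}. So FIRST(E) = {λ, d, f}.

{b, d, f}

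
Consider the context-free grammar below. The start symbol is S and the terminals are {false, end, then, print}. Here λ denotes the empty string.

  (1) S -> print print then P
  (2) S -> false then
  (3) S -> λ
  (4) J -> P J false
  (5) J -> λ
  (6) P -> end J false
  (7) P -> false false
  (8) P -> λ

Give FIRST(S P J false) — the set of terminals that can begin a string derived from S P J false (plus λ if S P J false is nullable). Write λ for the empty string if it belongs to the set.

{end, false, print}

FIRST(S) = {λ, false, print}
FIRST(P) = {λ, end, false}
FIRST(J) = {λ, end, false}  (via P J false)
FIRST(S P J false): take FIRST of each symbol in turn, carrying on past any symbol whose FIRST contains λ; result {end, false, print}.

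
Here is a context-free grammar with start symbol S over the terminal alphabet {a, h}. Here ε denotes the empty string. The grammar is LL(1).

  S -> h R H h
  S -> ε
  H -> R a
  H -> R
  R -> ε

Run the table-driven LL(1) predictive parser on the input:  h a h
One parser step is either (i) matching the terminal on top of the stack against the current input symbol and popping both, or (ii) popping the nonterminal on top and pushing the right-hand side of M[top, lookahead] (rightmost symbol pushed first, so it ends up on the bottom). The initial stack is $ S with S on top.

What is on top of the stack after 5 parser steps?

a

step 1: stack=$ S  input=h a h $  — expand S -> h R H h
step 2: stack=$ h H R h  input=h a h $  — match h
step 3: stack=$ h H R  input=a h $  — expand R -> ε
step 4: stack=$ h H  input=a h $  — expand H -> R a
step 5: stack=$ h a R  input=a h $  — expand R -> ε
Stack after step 5: $ h a (top = a).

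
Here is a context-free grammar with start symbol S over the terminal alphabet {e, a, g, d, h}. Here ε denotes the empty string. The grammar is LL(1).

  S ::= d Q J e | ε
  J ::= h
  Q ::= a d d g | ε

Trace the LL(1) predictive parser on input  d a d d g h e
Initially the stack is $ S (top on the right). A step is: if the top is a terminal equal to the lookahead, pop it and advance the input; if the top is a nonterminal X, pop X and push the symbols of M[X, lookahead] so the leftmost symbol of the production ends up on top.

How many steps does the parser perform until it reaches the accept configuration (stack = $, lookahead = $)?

step 1: stack=$ S  input=d a d d g h e $  — expand S ::= d Q J e
step 2: stack=$ e J Q d  input=d a d d g h e $  — match d
step 3: stack=$ e J Q  input=a d d g h e $  — expand Q ::= a d d g
step 4: stack=$ e J g d d a  input=a d d g h e $  — match a
step 5: stack=$ e J g d d  input=d d g h e $  — match d
step 6: stack=$ e J g d  input=d g h e $  — match d
step 7: stack=$ e J g  input=g h e $  — match g
step 8: stack=$ e J  input=h e $  — expand J ::= h
step 9: stack=$ e h  input=h e $  — match h
step 10: stack=$ e  input=e $  — match e
Accept reached after 10 steps.

10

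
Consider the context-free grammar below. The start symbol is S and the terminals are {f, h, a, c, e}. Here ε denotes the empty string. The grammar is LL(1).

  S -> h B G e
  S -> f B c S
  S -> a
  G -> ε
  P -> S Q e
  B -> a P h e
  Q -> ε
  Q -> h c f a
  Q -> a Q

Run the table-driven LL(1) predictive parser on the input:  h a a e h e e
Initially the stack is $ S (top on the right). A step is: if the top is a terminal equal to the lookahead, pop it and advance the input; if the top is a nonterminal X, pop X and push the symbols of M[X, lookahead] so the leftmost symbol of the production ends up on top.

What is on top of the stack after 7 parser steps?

step 1: stack=$ S  input=h a a e h e e $  — expand S -> h B G e
step 2: stack=$ e G B h  input=h a a e h e e $  — match h
step 3: stack=$ e G B  input=a a e h e e $  — expand B -> a P h e
step 4: stack=$ e G e h P a  input=a a e h e e $  — match a
step 5: stack=$ e G e h P  input=a e h e e $  — expand P -> S Q e
step 6: stack=$ e G e h e Q S  input=a e h e e $  — expand S -> a
step 7: stack=$ e G e h e Q a  input=a e h e e $  — match a
Stack after step 7: $ e G e h e Q (top = Q).

Q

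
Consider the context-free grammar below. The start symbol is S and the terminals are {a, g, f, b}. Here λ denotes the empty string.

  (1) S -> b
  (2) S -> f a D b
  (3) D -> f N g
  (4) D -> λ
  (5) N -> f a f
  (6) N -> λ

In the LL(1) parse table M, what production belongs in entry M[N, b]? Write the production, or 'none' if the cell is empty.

none

FIRST(S) = {b, f}
FIRST(D) = {λ, f}
FIRST(N) = {λ, f}
FOLLOW(S) includes $ since S is the start symbol.
FOLLOW(N): in D->f N g, N is followed by g with FIRST {g}. Thus FOLLOW(N) = {g}.
For N -> f a f: FIRST(f a f) = {f}, so it goes in M[N, t] for t ∈ {f}.
For N -> λ: FIRST(λ) = {λ}, so it goes in M[N, t] for t ∈ {}; since λ ∈ FIRST, also for every t ∈ FOLLOW(N) = {g}.
None of these place a production in M[N, b].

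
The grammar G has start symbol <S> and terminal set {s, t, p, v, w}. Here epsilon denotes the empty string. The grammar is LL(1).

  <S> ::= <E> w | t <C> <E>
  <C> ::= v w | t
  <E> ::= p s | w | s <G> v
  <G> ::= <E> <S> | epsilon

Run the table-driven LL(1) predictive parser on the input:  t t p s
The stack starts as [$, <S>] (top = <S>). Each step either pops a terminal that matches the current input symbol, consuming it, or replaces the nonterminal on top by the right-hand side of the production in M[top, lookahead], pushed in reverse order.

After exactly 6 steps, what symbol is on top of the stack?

     Stack        Input      Action
  1  $ <S>        t t p s $  expand <S> ::= t <C> <E>
  2  $ <E> <C> t  t t p s $  match t
  3  $ <E> <C>    t p s $    expand <C> ::= t
  4  $ <E> t      t p s $    match t
  5  $ <E>        p s $      expand <E> ::= p s
  6  $ s p        p s $      match p
Stack after step 6: $ s (top = s).

s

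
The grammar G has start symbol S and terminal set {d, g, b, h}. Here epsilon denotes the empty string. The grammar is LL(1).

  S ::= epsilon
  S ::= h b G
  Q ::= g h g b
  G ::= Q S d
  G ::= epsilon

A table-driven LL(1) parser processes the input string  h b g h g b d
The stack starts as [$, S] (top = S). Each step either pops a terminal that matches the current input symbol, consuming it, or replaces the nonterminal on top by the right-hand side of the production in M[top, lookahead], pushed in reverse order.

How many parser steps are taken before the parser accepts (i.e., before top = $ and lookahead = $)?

11

step 1: stack=$ S  input=h b g h g b d $  — expand S ::= h b G
step 2: stack=$ G b h  input=h b g h g b d $  — match h
step 3: stack=$ G b  input=b g h g b d $  — match b
step 4: stack=$ G  input=g h g b d $  — expand G ::= Q S d
step 5: stack=$ d S Q  input=g h g b d $  — expand Q ::= g h g b
step 6: stack=$ d S b g h g  input=g h g b d $  — match g
step 7: stack=$ d S b g h  input=h g b d $  — match h
step 8: stack=$ d S b g  input=g b d $  — match g
step 9: stack=$ d S b  input=b d $  — match b
step 10: stack=$ d S  input=d $  — expand S ::= epsilon
step 11: stack=$ d  input=d $  — match d
Accept reached after 11 steps.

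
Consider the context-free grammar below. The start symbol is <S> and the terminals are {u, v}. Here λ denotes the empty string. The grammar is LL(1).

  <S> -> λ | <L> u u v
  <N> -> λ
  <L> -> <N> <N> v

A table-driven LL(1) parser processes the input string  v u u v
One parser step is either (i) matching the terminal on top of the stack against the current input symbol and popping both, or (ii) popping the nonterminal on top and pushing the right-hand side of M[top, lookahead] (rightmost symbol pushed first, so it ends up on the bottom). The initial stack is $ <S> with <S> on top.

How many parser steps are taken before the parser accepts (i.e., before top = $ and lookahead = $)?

     Stack              Input      Action
  1  $ <S>              v u u v $  expand <S> -> <L> u u v
  2  $ v u u <L>        v u u v $  expand <L> -> <N> <N> v
  3  $ v u u v <N> <N>  v u u v $  expand <N> -> λ
  4  $ v u u v <N>      v u u v $  expand <N> -> λ
  5  $ v u u v          v u u v $  match v
  6  $ v u u            u u v $    match u
  7  $ v u              u v $      match u
  8  $ v                v $        match v
Accept reached after 8 steps.

8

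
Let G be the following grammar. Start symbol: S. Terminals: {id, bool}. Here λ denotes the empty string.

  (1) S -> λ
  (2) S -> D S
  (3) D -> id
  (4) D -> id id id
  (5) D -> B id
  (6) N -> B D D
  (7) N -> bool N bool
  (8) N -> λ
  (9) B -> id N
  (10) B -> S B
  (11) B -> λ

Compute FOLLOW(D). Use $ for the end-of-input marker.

{$, bool, id}

FIRST(S) = {λ, id}  (via D S)
FIRST(B) = {λ, id}  (via S B)
FIRST(D) = {id}  (via B id)
FIRST(N) = {λ, bool, id}  (via B D D)
FOLLOW(S) includes $ since S is the start symbol.
FOLLOW(B): in D->B id, B is followed by id with FIRST {id}; in N->B D D, B is followed by D D with FIRST {id}; in B->S B, the suffix after B is empty (adds nothing new). Thus FOLLOW(B) = {id}.
FOLLOW(S): in S->D S, the suffix after S is empty (adds nothing new); in B->S B, S is followed by B with FIRST {λ, id}; in B->S B, the suffix after S is nullable, so FOLLOW(S) ⊇ FOLLOW(B) = {id}. Thus FOLLOW(S) = {$, id}.
FOLLOW(N): in N->bool N bool, N is followed by bool with FIRST {bool}; in B->id N, the suffix after N is empty, so FOLLOW(N) ⊇ FOLLOW(B) = {id}. Thus FOLLOW(N) = {bool, id}.
FOLLOW(D): in S->D S, D is followed by S with FIRST {λ, id}; in S->D S, the suffix after D is nullable, so FOLLOW(D) ⊇ FOLLOW(S) = {$, id}; in N->B D D (occurrence 1), D is followed by D with FIRST {id}; in N->B D D (occurrence 2), the suffix after D is empty, so FOLLOW(D) ⊇ FOLLOW(N) = {bool, id}. Thus FOLLOW(D) = {$, bool, id}.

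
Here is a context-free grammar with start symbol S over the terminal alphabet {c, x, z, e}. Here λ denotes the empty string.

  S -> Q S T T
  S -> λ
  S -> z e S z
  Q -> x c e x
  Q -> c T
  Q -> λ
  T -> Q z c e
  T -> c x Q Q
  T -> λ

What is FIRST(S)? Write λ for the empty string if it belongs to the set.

{λ, c, x, z}

FIRST(Q) = {λ, c, x}
FIRST(T) = {λ, c, x, z}  (via Q z c e)
FIRST(S) = {λ, c, x, z}  (via Q S T T)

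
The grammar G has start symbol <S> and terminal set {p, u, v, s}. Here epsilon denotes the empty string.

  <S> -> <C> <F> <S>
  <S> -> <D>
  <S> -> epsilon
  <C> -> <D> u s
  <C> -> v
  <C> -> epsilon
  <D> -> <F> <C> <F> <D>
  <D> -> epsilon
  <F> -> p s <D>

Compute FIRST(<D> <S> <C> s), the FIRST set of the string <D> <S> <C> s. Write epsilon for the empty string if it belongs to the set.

FIRST(<F>) = {p}
FIRST(<D>) = {epsilon, p}  (via <F> <C> <F> <D>)
FIRST(<C>) = {epsilon, p, u, v}  (via <D> u s)
FIRST(<S>) = {epsilon, p, u, v}  (via <C> <F> <S>, <D>)
FIRST(<D> <S> <C> s): take FIRST of each symbol in turn, carrying on past any symbol whose FIRST contains epsilon; result {p, s, u, v}.

{p, s, u, v}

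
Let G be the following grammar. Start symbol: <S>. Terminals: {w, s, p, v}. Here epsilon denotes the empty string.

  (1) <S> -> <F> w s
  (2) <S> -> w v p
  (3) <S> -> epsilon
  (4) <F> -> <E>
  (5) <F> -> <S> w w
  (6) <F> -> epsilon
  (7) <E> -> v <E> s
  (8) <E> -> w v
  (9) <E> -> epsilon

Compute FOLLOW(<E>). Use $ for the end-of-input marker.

FIRST(<E>): from <E>->v <E> s we get {v}; from <E>->w v we get {w}; from <E>->epsilon we get {epsilon}. So FIRST(<E>) = {epsilon, v, w}.
FIRST(<S>): from <S>-><F> w s we get {v, w}; from <S>->w v p we get {w}; from <S>->epsilon we get {epsilon}. So FIRST(<S>) = {epsilon, v, w}.
FIRST(<F>): from <F>-><E> we get {epsilon, v, w}; from <F>-><S> w w we get {v, w}; from <F>->epsilon we get {epsilon}. So FIRST(<F>) = {epsilon, v, w}.
FOLLOW(<S>) includes $ since <S> is the start symbol.
FOLLOW(<S>): in <F>-><S> w w, <S> is followed by w w with FIRST {w}. Thus FOLLOW(<S>) = {$, w}.
FOLLOW(<F>): in <S>-><F> w s, <F> is followed by w s with FIRST {w}. Thus FOLLOW(<F>) = {w}.
FOLLOW(<E>): in <F>-><E>, the suffix after <E> is empty, so FOLLOW(<E>) ⊇ FOLLOW(<F>) = {w}; in <E>->v <E> s, <E> is followed by s with FIRST {s}. Thus FOLLOW(<E>) = {s, w}.

{s, w}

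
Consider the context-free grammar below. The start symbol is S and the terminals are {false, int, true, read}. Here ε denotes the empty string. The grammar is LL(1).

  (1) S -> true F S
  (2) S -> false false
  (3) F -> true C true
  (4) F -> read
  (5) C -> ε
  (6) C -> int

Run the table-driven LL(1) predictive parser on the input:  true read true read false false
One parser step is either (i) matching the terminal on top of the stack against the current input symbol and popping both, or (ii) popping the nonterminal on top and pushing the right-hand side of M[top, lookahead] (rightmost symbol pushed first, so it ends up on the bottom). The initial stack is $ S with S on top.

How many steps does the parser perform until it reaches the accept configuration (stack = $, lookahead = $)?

11

      Stack          Input                              Action
   1  $ S            true read true read false false $  expand S -> true F S
   2  $ S F true     true read true read false false $  match true
   3  $ S F          read true read false false $       expand F -> read
   4  $ S read       read true read false false $       match read
   5  $ S            true read false false $            expand S -> true F S
   6  $ S F true     true read false false $            match true
   7  $ S F          read false false $                 expand F -> read
   8  $ S read       read false false $                 match read
   9  $ S            false false $                      expand S -> false false
  10  $ false false  false false $                      match false
  11  $ false        false $                            match false
Accept reached after 11 steps.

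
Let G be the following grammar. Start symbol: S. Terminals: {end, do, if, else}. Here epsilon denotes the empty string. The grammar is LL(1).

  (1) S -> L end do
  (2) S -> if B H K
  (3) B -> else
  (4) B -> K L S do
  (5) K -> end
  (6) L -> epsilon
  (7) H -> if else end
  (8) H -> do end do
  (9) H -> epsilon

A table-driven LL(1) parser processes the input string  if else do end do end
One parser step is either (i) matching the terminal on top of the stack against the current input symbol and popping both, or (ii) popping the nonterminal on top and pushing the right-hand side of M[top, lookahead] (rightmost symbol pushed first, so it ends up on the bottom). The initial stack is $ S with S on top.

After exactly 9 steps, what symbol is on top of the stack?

end

step 1: stack=$ S  input=if else do end do end $  — expand S -> if B H K
step 2: stack=$ K H B if  input=if else do end do end $  — match if
step 3: stack=$ K H B  input=else do end do end $  — expand B -> else
step 4: stack=$ K H else  input=else do end do end $  — match else
step 5: stack=$ K H  input=do end do end $  — expand H -> do end do
step 6: stack=$ K do end do  input=do end do end $  — match do
step 7: stack=$ K do end  input=end do end $  — match end
step 8: stack=$ K do  input=do end $  — match do
step 9: stack=$ K  input=end $  — expand K -> end
Stack after step 9: $ end (top = end).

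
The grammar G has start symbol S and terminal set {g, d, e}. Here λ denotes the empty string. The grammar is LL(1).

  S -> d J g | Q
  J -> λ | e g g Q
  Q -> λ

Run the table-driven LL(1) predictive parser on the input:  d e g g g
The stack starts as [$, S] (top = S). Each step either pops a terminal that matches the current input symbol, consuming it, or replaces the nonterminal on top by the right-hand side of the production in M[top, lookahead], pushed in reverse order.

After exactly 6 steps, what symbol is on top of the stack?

step 1: stack=$ S  input=d e g g g $  — expand S -> d J g
step 2: stack=$ g J d  input=d e g g g $  — match d
step 3: stack=$ g J  input=e g g g $  — expand J -> e g g Q
step 4: stack=$ g Q g g e  input=e g g g $  — match e
step 5: stack=$ g Q g g  input=g g g $  — match g
step 6: stack=$ g Q g  input=g g $  — match g
Stack after step 6: $ g Q (top = Q).

Q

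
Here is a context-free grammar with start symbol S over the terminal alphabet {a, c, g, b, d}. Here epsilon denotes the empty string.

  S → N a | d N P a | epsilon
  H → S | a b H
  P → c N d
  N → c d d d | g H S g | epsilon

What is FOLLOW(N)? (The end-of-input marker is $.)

{a, c, d}

FIRST(P): from P→c N d we get {c}. So FIRST(P) = {c}.
FIRST(N): from N→c d d d we get {c}; from N→g H S g we get {g}; from N→epsilon we get {epsilon}. So FIRST(N) = {epsilon, c, g}.
FIRST(S): from S→N a we get {a, c, g}; from S→d N P a we get {d}; from S→epsilon we get {epsilon}. So FIRST(S) = {epsilon, a, c, d, g}.
FIRST(H): from H→S we get {epsilon, a, c, d, g}; from H→a b H we get {a}. So FIRST(H) = {epsilon, a, c, d, g}.
FOLLOW(S) includes $ since S is the start symbol.
FOLLOW(H): in H→a b H, the suffix after H is empty (adds nothing new); in N→g H S g, H is followed by S g with FIRST {a, c, d, g}. Thus FOLLOW(H) = {a, c, d, g}.
FOLLOW(S): in H→S, the suffix after S is empty, so FOLLOW(S) ⊇ FOLLOW(H) = {a, c, d, g}; in N→g H S g, S is followed by g with FIRST {g}. Thus FOLLOW(S) = {$, a, c, d, g}.
FOLLOW(P): in S→d N P a, P is followed by a with FIRST {a}. Thus FOLLOW(P) = {a}.
FOLLOW(N): in S→N a, N is followed by a with FIRST {a}; in S→d N P a, N is followed by P a with FIRST {c}; in P→c N d, N is followed by d with FIRST {d}. Thus FOLLOW(N) = {a, c, d}.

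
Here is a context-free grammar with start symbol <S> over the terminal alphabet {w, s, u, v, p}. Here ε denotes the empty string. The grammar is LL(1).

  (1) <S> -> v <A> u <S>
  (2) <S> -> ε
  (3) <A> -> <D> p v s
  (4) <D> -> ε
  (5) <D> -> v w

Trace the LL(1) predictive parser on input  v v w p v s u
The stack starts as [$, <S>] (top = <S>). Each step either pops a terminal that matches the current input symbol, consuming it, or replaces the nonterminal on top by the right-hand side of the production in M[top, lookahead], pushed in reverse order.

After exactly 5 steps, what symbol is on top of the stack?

w

     Stack              Input            Action
  1  $ <S>              v v w p v s u $  expand <S> -> v <A> u <S>
  2  $ <S> u <A> v      v v w p v s u $  match v
  3  $ <S> u <A>        v w p v s u $    expand <A> -> <D> p v s
  4  $ <S> u s v p <D>  v w p v s u $    expand <D> -> v w
  5  $ <S> u s v p w v  v w p v s u $    match v
Stack after step 5: $ <S> u s v p w (top = w).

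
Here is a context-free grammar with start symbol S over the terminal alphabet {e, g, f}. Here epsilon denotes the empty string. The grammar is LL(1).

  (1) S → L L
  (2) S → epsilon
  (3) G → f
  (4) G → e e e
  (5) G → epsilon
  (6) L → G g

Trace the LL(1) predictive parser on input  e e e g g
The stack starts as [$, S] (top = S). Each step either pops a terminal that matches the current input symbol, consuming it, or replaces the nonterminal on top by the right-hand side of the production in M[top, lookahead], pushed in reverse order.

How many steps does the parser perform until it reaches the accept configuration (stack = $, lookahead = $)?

10

step 1: stack=$ S  input=e e e g g $  — expand S → L L
step 2: stack=$ L L  input=e e e g g $  — expand L → G g
step 3: stack=$ L g G  input=e e e g g $  — expand G → e e e
step 4: stack=$ L g e e e  input=e e e g g $  — match e
step 5: stack=$ L g e e  input=e e g g $  — match e
step 6: stack=$ L g e  input=e g g $  — match e
step 7: stack=$ L g  input=g g $  — match g
step 8: stack=$ L  input=g $  — expand L → G g
step 9: stack=$ g G  input=g $  — expand G → epsilon
step 10: stack=$ g  input=g $  — match g
Accept reached after 10 steps.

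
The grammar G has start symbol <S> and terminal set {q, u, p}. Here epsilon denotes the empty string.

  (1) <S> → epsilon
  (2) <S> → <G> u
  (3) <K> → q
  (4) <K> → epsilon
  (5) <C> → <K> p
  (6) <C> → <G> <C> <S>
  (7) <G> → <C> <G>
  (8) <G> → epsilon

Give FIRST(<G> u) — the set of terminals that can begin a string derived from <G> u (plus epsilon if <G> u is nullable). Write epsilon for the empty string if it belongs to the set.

{p, q, u}

FIRST(<K>): from <K>→q we get {q}; from <K>→epsilon we get {epsilon}. So FIRST(<K>) = {epsilon, q}.
FIRST(<S>): from <S>→epsilon we get {epsilon}; from <S>→<G> u we get {p, q, u}. So FIRST(<S>) = {epsilon, p, q, u}.
FIRST(<C>): from <C>→<K> p we get {p, q}; from <C>→<G> <C> <S> we get {p, q}. So FIRST(<C>) = {p, q}.
FIRST(<G>): from <G>→<C> <G> we get {p, q}; from <G>→epsilon we get {epsilon}. So FIRST(<G>) = {epsilon, p, q}.
FIRST(<G> u): take FIRST of each symbol in turn, carrying on past any symbol whose FIRST contains epsilon; result {p, q, u}.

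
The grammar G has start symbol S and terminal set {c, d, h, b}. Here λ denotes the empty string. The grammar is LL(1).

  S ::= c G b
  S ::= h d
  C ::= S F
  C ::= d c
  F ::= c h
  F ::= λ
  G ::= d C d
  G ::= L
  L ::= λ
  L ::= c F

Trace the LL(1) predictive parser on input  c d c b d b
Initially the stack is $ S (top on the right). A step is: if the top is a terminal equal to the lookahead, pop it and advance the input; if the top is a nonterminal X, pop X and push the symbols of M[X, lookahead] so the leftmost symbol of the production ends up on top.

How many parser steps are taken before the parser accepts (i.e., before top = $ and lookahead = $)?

13

      Stack          Input          Action
   1  $ S            c d c b d b $  expand S ::= c G b
   2  $ b G c        c d c b d b $  match c
   3  $ b G          d c b d b $    expand G ::= d C d
   4  $ b d C d      d c b d b $    match d
   5  $ b d C        c b d b $      expand C ::= S F
   6  $ b d F S      c b d b $      expand S ::= c G b
   7  $ b d F b G c  c b d b $      match c
   8  $ b d F b G    b d b $        expand G ::= L
   9  $ b d F b L    b d b $        expand L ::= λ
  10  $ b d F b      b d b $        match b
  11  $ b d F        d b $          expand F ::= λ
  12  $ b d          d b $          match d
  13  $ b            b $            match b
Accept reached after 13 steps.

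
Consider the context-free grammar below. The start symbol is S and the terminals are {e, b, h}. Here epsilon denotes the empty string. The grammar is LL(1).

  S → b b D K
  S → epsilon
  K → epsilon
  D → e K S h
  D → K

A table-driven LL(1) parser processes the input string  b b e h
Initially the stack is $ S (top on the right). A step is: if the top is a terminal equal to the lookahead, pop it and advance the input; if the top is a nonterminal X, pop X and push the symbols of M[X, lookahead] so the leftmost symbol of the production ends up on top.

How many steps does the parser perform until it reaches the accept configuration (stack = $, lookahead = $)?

9

step 1: stack=$ S  input=b b e h $  — expand S → b b D K
step 2: stack=$ K D b b  input=b b e h $  — match b
step 3: stack=$ K D b  input=b e h $  — match b
step 4: stack=$ K D  input=e h $  — expand D → e K S h
step 5: stack=$ K h S K e  input=e h $  — match e
step 6: stack=$ K h S K  input=h $  — expand K → epsilon
step 7: stack=$ K h S  input=h $  — expand S → epsilon
step 8: stack=$ K h  input=h $  — match h
step 9: stack=$ K  input=$  — expand K → epsilon
Accept reached after 9 steps.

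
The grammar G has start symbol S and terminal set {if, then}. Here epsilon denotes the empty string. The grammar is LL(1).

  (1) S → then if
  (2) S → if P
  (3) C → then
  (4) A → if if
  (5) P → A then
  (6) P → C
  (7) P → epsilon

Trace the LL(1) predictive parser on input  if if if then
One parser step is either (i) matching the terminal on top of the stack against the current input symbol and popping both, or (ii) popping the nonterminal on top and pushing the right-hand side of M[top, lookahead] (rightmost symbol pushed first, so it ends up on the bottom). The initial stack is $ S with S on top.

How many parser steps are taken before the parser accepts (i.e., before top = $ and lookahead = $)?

7

step 1: stack=$ S  input=if if if then $  — expand S → if P
step 2: stack=$ P if  input=if if if then $  — match if
step 3: stack=$ P  input=if if then $  — expand P → A then
step 4: stack=$ then A  input=if if then $  — expand A → if if
step 5: stack=$ then if if  input=if if then $  — match if
step 6: stack=$ then if  input=if then $  — match if
step 7: stack=$ then  input=then $  — match then
Accept reached after 7 steps.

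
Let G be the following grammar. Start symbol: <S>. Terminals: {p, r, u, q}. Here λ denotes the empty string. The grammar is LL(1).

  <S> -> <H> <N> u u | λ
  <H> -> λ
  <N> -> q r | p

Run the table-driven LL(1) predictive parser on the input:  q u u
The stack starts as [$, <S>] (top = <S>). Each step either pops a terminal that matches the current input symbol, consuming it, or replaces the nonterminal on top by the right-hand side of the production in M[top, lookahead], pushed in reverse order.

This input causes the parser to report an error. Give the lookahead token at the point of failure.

     Stack          Input    Action
  1  $ <S>          q u u $  expand <S> -> <H> <N> u u
  2  $ u u <N> <H>  q u u $  expand <H> -> λ
  3  $ u u <N>      q u u $  expand <N> -> q r
  4  $ u u r q      q u u $  match q
  5  $ u u r        u u $    error: top is terminal r but lookahead is u

u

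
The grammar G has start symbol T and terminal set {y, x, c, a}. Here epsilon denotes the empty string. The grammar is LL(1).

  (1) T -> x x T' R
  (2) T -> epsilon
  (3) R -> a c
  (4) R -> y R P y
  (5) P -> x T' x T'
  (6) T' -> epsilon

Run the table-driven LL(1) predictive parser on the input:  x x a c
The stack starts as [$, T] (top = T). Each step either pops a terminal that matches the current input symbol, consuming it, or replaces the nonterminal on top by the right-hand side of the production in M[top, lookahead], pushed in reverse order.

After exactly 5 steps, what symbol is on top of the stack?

a

     Stack       Input      Action
  1  $ T         x x a c $  expand T -> x x T' R
  2  $ R T' x x  x x a c $  match x
  3  $ R T' x    x a c $    match x
  4  $ R T'      a c $      expand T' -> epsilon
  5  $ R         a c $      expand R -> a c
Stack after step 5: $ c a (top = a).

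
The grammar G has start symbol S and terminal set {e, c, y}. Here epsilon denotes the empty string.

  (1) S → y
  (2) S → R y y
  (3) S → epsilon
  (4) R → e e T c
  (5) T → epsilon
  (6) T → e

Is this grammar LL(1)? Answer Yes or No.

FIRST(S) = {epsilon, e, y}
FIRST(R) = {e}
FIRST(T) = {epsilon, e}
FOLLOW(S) = {$}
FOLLOW(R) = {y}
FOLLOW(T) = {c}
Each cell of M receives at most one production.

Yes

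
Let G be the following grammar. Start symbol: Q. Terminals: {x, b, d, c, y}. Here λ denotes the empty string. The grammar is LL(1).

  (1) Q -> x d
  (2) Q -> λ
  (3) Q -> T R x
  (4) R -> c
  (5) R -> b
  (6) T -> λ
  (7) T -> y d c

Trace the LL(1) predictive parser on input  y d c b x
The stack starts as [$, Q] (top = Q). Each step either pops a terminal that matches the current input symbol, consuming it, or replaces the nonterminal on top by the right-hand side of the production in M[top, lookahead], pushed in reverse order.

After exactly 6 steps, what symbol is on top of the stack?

step 1: stack=$ Q  input=y d c b x $  — expand Q -> T R x
step 2: stack=$ x R T  input=y d c b x $  — expand T -> y d c
step 3: stack=$ x R c d y  input=y d c b x $  — match y
step 4: stack=$ x R c d  input=d c b x $  — match d
step 5: stack=$ x R c  input=c b x $  — match c
step 6: stack=$ x R  input=b x $  — expand R -> b
Stack after step 6: $ x b (top = b).

b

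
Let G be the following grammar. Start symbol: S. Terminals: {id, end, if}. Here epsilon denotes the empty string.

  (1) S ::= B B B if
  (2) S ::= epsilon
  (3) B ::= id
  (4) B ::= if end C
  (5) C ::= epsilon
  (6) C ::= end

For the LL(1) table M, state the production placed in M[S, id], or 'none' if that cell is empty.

S ::= B B B if

FIRST(B) = {id, if}
FIRST(C) = {epsilon, end}
FIRST(S) = {epsilon, id, if}  (via B B B if)
FOLLOW(S) includes $ since S is the start symbol.
FOLLOW(S): S appears on no right-hand side. Thus FOLLOW(S) = {$}.
For S ::= B B B if: FIRST(B B B if) = {id, if}, so it goes in M[S, t] for t ∈ {id, if}.
For S ::= epsilon: FIRST(epsilon) = {epsilon}, so it goes in M[S, t] for t ∈ {}; since epsilon ∈ FIRST, also for every t ∈ FOLLOW(S) = {$}.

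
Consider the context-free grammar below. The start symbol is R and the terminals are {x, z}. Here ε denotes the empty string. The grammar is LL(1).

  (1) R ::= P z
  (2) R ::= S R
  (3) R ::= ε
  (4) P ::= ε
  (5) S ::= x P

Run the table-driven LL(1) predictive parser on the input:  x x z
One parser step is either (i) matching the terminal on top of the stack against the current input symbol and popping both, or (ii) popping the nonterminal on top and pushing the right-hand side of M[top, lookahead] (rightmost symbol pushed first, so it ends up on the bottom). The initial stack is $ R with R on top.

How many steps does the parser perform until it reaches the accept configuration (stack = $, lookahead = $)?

11

      Stack    Input    Action
   1  $ R      x x z $  expand R ::= S R
   2  $ R S    x x z $  expand S ::= x P
   3  $ R P x  x x z $  match x
   4  $ R P    x z $    expand P ::= ε
   5  $ R      x z $    expand R ::= S R
   6  $ R S    x z $    expand S ::= x P
   7  $ R P x  x z $    match x
   8  $ R P    z $      expand P ::= ε
   9  $ R      z $      expand R ::= P z
  10  $ z P    z $      expand P ::= ε
  11  $ z      z $      match z
Accept reached after 11 steps.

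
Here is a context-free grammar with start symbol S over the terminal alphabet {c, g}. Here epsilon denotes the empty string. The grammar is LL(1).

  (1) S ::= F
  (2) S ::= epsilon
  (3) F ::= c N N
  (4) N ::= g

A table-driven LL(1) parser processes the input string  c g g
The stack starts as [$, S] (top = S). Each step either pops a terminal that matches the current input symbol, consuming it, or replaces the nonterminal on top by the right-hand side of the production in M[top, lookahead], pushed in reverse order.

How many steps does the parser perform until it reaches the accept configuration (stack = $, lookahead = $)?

     Stack    Input    Action
  1  $ S      c g g $  expand S ::= F
  2  $ F      c g g $  expand F ::= c N N
  3  $ N N c  c g g $  match c
  4  $ N N    g g $    expand N ::= g
  5  $ N g    g g $    match g
  6  $ N      g $      expand N ::= g
  7  $ g      g $      match g
Accept reached after 7 steps.

7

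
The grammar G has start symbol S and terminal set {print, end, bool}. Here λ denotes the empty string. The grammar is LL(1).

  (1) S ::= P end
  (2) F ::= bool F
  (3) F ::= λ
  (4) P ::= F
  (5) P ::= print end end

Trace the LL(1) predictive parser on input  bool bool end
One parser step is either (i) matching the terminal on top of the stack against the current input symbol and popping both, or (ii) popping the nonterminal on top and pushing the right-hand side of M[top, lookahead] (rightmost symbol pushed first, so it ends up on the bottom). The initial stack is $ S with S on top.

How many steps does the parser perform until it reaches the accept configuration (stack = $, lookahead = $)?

     Stack         Input            Action
  1  $ S           bool bool end $  expand S ::= P end
  2  $ end P       bool bool end $  expand P ::= F
  3  $ end F       bool bool end $  expand F ::= bool F
  4  $ end F bool  bool bool end $  match bool
  5  $ end F       bool end $       expand F ::= bool F
  6  $ end F bool  bool end $       match bool
  7  $ end F       end $            expand F ::= λ
  8  $ end         end $            match end
Accept reached after 8 steps.

8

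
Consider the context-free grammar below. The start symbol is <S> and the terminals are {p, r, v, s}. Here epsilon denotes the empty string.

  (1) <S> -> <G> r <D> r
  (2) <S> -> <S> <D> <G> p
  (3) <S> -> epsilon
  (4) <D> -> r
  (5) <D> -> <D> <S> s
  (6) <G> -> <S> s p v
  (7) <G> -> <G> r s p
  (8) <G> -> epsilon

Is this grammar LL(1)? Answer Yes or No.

No

FIRST(<S>) = {epsilon, r, s}
FIRST(<D>) = {r}
FIRST(<G>) = {epsilon, r, s}
FOLLOW(<S>) = {$, r, s}
FOLLOW(<D>) = {p, r, s}
FOLLOW(<G>) = {p, r}
Cell M[<D>, r] receives both <D> -> r and <D> -> <D> <S> s — the grammar is not LL(1).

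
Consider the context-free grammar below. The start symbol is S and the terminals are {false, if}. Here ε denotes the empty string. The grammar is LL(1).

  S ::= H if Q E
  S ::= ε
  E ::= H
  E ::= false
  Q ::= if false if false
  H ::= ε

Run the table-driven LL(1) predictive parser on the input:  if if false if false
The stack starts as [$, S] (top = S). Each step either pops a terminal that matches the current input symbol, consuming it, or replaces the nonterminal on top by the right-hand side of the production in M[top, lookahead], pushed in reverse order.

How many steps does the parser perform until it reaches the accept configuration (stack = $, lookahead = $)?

      Stack                  Input                   Action
   1  $ S                    if if false if false $  expand S ::= H if Q E
   2  $ E Q if H             if if false if false $  expand H ::= ε
   3  $ E Q if               if if false if false $  match if
   4  $ E Q                  if false if false $     expand Q ::= if false if false
   5  $ E false if false if  if false if false $     match if
   6  $ E false if false     false if false $        match false
   7  $ E false if           if false $              match if
   8  $ E false              false $                 match false
   9  $ E                    $                       expand E ::= H
  10  $ H                    $                       expand H ::= ε
Accept reached after 10 steps.

10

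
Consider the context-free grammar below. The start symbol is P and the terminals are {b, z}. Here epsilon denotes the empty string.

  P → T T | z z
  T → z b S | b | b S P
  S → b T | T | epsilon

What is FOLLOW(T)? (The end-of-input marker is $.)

FIRST(T) = {b, z}
FIRST(P) = {b, z}  (via T T)
FIRST(S) = {epsilon, b, z}  (via T)
FOLLOW(P) includes $ since P is the start symbol.
FOLLOW(P): in T→b S P, the suffix after P is empty, so FOLLOW(P) ⊇ FOLLOW(T) = {$, b, z}. Thus FOLLOW(P) = {$, b, z}.
FOLLOW(T): in P→T T (occurrence 1), T is followed by T with FIRST {b, z}; in P→T T (occurrence 2), the suffix after T is empty, so FOLLOW(T) ⊇ FOLLOW(P) = {$, b, z}; in S→b T, the suffix after T is empty, so FOLLOW(T) ⊇ FOLLOW(S) = {$, b, z}; in S→T, the suffix after T is empty, so FOLLOW(T) ⊇ FOLLOW(S) = {$, b, z}. Thus FOLLOW(T) = {$, b, z}.
FOLLOW(S): in T→z b S, the suffix after S is empty, so FOLLOW(S) ⊇ FOLLOW(T) = {$, b, z}; in T→b S P, S is followed by P with FIRST {b, z}. Thus FOLLOW(S) = {$, b, z}.

{$, b, z}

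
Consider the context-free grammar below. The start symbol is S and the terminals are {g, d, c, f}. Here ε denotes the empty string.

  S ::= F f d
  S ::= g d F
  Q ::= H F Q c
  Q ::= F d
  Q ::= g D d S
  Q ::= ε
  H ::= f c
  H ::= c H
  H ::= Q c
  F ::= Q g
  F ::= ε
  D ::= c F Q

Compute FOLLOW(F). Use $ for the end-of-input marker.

{$, c, d, f, g}

FIRST(D): from D::=c F Q we get {c}. So FIRST(D) = {c}.
FIRST(S): from S::=F f d we get {c, d, f, g}; from S::=g d F we get {g}. So FIRST(S) = {c, d, f, g}.
FIRST(Q): from Q::=H F Q c we get {c, d, f, g}; from Q::=F d we get {c, d, f, g}; from Q::=g D d S we get {g}; from Q::=ε we get {ε}. So FIRST(Q) = {ε, c, d, f, g}.
FIRST(H): from H::=f c we get {f}; from H::=c H we get {c}; from H::=Q c we get {c, d, f, g}. So FIRST(H) = {c, d, f, g}.
FIRST(F): from F::=Q g we get {c, d, f, g}; from F::=ε we get {ε}. So FIRST(F) = {ε, c, d, f, g}.
FOLLOW(S) includes $ since S is the start symbol.
FOLLOW(H): in Q::=H F Q c, H is followed by F Q c with FIRST {c, d, f, g}; in H::=c H, the suffix after H is empty (adds nothing new). Thus FOLLOW(H) = {c, d, f, g}.
FOLLOW(D): in Q::=g D d S, D is followed by d S with FIRST {d}. Thus FOLLOW(D) = {d}.
FOLLOW(Q): in Q::=H F Q c, Q is followed by c with FIRST {c}; in H::=Q c, Q is followed by c with FIRST {c}; in F::=Q g, Q is followed by g with FIRST {g}; in D::=c F Q, the suffix after Q is empty, so FOLLOW(Q) ⊇ FOLLOW(D) = {d}. Thus FOLLOW(Q) = {c, d, g}.
FOLLOW(S): in Q::=g D d S, the suffix after S is empty, so FOLLOW(S) ⊇ FOLLOW(Q) = {c, d, g}. Thus FOLLOW(S) = {$, c, d, g}.
FOLLOW(F): in S::=F f d, F is followed by f d with FIRST {f}; in S::=g d F, the suffix after F is empty, so FOLLOW(F) ⊇ FOLLOW(S) = {$, c, d, g}; in Q::=H F Q c, F is followed by Q c with FIRST {c, d, f, g}; in Q::=F d, F is followed by d with FIRST {d}; in D::=c F Q, F is followed by Q with FIRST {ε, c, d, f, g}; in D::=c F Q, the suffix after F is nullable, so FOLLOW(F) ⊇ FOLLOW(D) = {d}. Thus FOLLOW(F) = {$, c, d, f, g}.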